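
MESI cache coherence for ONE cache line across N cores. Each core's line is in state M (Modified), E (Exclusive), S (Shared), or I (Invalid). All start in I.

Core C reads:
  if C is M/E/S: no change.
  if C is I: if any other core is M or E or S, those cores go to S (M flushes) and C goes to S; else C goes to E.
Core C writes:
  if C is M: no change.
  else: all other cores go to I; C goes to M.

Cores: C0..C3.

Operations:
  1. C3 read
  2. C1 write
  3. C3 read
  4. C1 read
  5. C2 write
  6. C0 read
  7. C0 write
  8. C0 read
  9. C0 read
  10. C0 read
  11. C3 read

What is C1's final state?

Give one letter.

Op 1: C3 read [C3 read from I: no other sharers -> C3=E (exclusive)] -> [I,I,I,E]
Op 2: C1 write [C1 write: invalidate ['C3=E'] -> C1=M] -> [I,M,I,I]
Op 3: C3 read [C3 read from I: others=['C1=M'] -> C3=S, others downsized to S] -> [I,S,I,S]
Op 4: C1 read [C1 read: already in S, no change] -> [I,S,I,S]
Op 5: C2 write [C2 write: invalidate ['C1=S', 'C3=S'] -> C2=M] -> [I,I,M,I]
Op 6: C0 read [C0 read from I: others=['C2=M'] -> C0=S, others downsized to S] -> [S,I,S,I]
Op 7: C0 write [C0 write: invalidate ['C2=S'] -> C0=M] -> [M,I,I,I]
Op 8: C0 read [C0 read: already in M, no change] -> [M,I,I,I]
Op 9: C0 read [C0 read: already in M, no change] -> [M,I,I,I]
Op 10: C0 read [C0 read: already in M, no change] -> [M,I,I,I]
Op 11: C3 read [C3 read from I: others=['C0=M'] -> C3=S, others downsized to S] -> [S,I,I,S]

Answer: I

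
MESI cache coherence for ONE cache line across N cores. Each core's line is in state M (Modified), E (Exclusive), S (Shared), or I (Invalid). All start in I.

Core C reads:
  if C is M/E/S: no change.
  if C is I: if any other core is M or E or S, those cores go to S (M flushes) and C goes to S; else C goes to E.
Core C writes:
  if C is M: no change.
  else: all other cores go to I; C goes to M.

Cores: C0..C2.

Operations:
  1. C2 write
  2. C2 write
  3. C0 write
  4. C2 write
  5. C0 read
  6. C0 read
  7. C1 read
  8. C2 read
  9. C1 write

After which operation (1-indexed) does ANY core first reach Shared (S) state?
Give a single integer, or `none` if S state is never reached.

Answer: 5

Derivation:
Op 1: C2 write [C2 write: invalidate none -> C2=M] -> [I,I,M]
Op 2: C2 write [C2 write: already M (modified), no change] -> [I,I,M]
Op 3: C0 write [C0 write: invalidate ['C2=M'] -> C0=M] -> [M,I,I]
Op 4: C2 write [C2 write: invalidate ['C0=M'] -> C2=M] -> [I,I,M]
Op 5: C0 read [C0 read from I: others=['C2=M'] -> C0=S, others downsized to S] -> [S,I,S]
  -> First S state at op 5; remaining ops need not be traced.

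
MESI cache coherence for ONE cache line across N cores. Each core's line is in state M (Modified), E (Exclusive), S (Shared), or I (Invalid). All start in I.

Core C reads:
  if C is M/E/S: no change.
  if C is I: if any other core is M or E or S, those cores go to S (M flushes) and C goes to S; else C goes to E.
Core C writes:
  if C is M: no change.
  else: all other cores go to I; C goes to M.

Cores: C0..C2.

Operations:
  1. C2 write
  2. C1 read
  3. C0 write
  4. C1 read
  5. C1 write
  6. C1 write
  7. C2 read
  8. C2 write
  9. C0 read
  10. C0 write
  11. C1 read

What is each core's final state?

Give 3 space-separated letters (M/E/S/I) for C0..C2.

Op 1: C2 write [C2 write: invalidate none -> C2=M] -> [I,I,M]
Op 2: C1 read [C1 read from I: others=['C2=M'] -> C1=S, others downsized to S] -> [I,S,S]
Op 3: C0 write [C0 write: invalidate ['C1=S', 'C2=S'] -> C0=M] -> [M,I,I]
Op 4: C1 read [C1 read from I: others=['C0=M'] -> C1=S, others downsized to S] -> [S,S,I]
Op 5: C1 write [C1 write: invalidate ['C0=S'] -> C1=M] -> [I,M,I]
Op 6: C1 write [C1 write: already M (modified), no change] -> [I,M,I]
Op 7: C2 read [C2 read from I: others=['C1=M'] -> C2=S, others downsized to S] -> [I,S,S]
Op 8: C2 write [C2 write: invalidate ['C1=S'] -> C2=M] -> [I,I,M]
Op 9: C0 read [C0 read from I: others=['C2=M'] -> C0=S, others downsized to S] -> [S,I,S]
Op 10: C0 write [C0 write: invalidate ['C2=S'] -> C0=M] -> [M,I,I]
Op 11: C1 read [C1 read from I: others=['C0=M'] -> C1=S, others downsized to S] -> [S,S,I]

Answer: S S I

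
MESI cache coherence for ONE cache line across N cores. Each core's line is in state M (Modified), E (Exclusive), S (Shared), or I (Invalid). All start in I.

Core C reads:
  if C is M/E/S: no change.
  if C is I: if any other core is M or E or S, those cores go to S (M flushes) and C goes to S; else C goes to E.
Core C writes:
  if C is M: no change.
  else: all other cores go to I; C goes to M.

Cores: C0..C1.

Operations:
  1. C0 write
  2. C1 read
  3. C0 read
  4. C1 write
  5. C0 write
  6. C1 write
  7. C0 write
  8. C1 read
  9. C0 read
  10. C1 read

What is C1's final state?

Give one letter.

Answer: S

Derivation:
Op 1: C0 write [C0 write: invalidate none -> C0=M] -> [M,I]
Op 2: C1 read [C1 read from I: others=['C0=M'] -> C1=S, others downsized to S] -> [S,S]
Op 3: C0 read [C0 read: already in S, no change] -> [S,S]
Op 4: C1 write [C1 write: invalidate ['C0=S'] -> C1=M] -> [I,M]
Op 5: C0 write [C0 write: invalidate ['C1=M'] -> C0=M] -> [M,I]
Op 6: C1 write [C1 write: invalidate ['C0=M'] -> C1=M] -> [I,M]
Op 7: C0 write [C0 write: invalidate ['C1=M'] -> C0=M] -> [M,I]
Op 8: C1 read [C1 read from I: others=['C0=M'] -> C1=S, others downsized to S] -> [S,S]
Op 9: C0 read [C0 read: already in S, no change] -> [S,S]
Op 10: C1 read [C1 read: already in S, no change] -> [S,S]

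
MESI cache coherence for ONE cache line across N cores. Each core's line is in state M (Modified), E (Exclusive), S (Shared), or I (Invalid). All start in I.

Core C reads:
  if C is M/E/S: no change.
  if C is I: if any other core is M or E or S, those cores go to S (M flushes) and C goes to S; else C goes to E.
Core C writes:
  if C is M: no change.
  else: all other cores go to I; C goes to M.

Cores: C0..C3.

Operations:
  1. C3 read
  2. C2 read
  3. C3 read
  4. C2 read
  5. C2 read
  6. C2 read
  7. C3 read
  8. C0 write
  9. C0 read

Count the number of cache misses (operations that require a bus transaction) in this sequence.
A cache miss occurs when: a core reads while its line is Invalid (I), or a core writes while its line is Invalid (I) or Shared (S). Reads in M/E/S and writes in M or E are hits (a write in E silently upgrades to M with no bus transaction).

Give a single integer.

Op 1: C3 read [C3 read from I: no other sharers -> C3=E (exclusive)] -> [I,I,I,E] [MISS #1: read from I]
Op 2: C2 read [C2 read from I: others=['C3=E'] -> C2=S, others downsized to S] -> [I,I,S,S] [MISS #2: read from I]
Op 3: C3 read [C3 read: already in S, no change] -> [I,I,S,S] [hit: read from S]
Op 4: C2 read [C2 read: already in S, no change] -> [I,I,S,S] [hit: read from S]
Op 5: C2 read [C2 read: already in S, no change] -> [I,I,S,S] [hit: read from S]
Op 6: C2 read [C2 read: already in S, no change] -> [I,I,S,S] [hit: read from S]
Op 7: C3 read [C3 read: already in S, no change] -> [I,I,S,S] [hit: read from S]
Op 8: C0 write [C0 write: invalidate ['C2=S', 'C3=S'] -> C0=M] -> [M,I,I,I] [MISS #3: write from I]
Op 9: C0 read [C0 read: already in M, no change] -> [M,I,I,I] [hit: read from M]

Answer: 3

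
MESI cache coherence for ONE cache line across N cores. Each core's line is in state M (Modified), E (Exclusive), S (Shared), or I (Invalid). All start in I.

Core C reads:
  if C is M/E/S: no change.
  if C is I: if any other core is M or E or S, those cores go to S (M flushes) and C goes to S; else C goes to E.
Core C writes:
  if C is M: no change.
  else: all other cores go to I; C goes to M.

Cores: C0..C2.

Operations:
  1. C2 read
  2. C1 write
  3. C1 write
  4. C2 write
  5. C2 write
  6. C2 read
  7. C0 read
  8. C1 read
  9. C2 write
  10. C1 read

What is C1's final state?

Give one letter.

Op 1: C2 read [C2 read from I: no other sharers -> C2=E (exclusive)] -> [I,I,E]
Op 2: C1 write [C1 write: invalidate ['C2=E'] -> C1=M] -> [I,M,I]
Op 3: C1 write [C1 write: already M (modified), no change] -> [I,M,I]
Op 4: C2 write [C2 write: invalidate ['C1=M'] -> C2=M] -> [I,I,M]
Op 5: C2 write [C2 write: already M (modified), no change] -> [I,I,M]
Op 6: C2 read [C2 read: already in M, no change] -> [I,I,M]
Op 7: C0 read [C0 read from I: others=['C2=M'] -> C0=S, others downsized to S] -> [S,I,S]
Op 8: C1 read [C1 read from I: others=['C0=S', 'C2=S'] -> C1=S, others downsized to S] -> [S,S,S]
Op 9: C2 write [C2 write: invalidate ['C0=S', 'C1=S'] -> C2=M] -> [I,I,M]
Op 10: C1 read [C1 read from I: others=['C2=M'] -> C1=S, others downsized to S] -> [I,S,S]

Answer: S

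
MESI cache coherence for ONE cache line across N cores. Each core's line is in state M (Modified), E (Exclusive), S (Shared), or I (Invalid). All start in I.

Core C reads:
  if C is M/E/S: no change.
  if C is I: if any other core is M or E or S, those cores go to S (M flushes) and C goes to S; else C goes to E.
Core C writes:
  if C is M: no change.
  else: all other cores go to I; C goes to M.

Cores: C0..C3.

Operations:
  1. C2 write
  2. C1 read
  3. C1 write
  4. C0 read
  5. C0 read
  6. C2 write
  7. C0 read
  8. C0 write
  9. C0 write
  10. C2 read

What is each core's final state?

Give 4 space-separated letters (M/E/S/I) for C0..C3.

Answer: S I S I

Derivation:
Op 1: C2 write [C2 write: invalidate none -> C2=M] -> [I,I,M,I]
Op 2: C1 read [C1 read from I: others=['C2=M'] -> C1=S, others downsized to S] -> [I,S,S,I]
Op 3: C1 write [C1 write: invalidate ['C2=S'] -> C1=M] -> [I,M,I,I]
Op 4: C0 read [C0 read from I: others=['C1=M'] -> C0=S, others downsized to S] -> [S,S,I,I]
Op 5: C0 read [C0 read: already in S, no change] -> [S,S,I,I]
Op 6: C2 write [C2 write: invalidate ['C0=S', 'C1=S'] -> C2=M] -> [I,I,M,I]
Op 7: C0 read [C0 read from I: others=['C2=M'] -> C0=S, others downsized to S] -> [S,I,S,I]
Op 8: C0 write [C0 write: invalidate ['C2=S'] -> C0=M] -> [M,I,I,I]
Op 9: C0 write [C0 write: already M (modified), no change] -> [M,I,I,I]
Op 10: C2 read [C2 read from I: others=['C0=M'] -> C2=S, others downsized to S] -> [S,I,S,I]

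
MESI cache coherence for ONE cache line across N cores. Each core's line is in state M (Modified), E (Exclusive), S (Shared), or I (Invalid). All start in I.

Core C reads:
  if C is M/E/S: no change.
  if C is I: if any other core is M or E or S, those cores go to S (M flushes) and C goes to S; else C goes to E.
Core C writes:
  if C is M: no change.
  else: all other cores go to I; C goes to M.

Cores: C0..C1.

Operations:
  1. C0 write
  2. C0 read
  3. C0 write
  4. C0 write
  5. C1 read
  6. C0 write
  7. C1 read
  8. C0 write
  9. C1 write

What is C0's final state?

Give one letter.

Answer: I

Derivation:
Op 1: C0 write [C0 write: invalidate none -> C0=M] -> [M,I]
Op 2: C0 read [C0 read: already in M, no change] -> [M,I]
Op 3: C0 write [C0 write: already M (modified), no change] -> [M,I]
Op 4: C0 write [C0 write: already M (modified), no change] -> [M,I]
Op 5: C1 read [C1 read from I: others=['C0=M'] -> C1=S, others downsized to S] -> [S,S]
Op 6: C0 write [C0 write: invalidate ['C1=S'] -> C0=M] -> [M,I]
Op 7: C1 read [C1 read from I: others=['C0=M'] -> C1=S, others downsized to S] -> [S,S]
Op 8: C0 write [C0 write: invalidate ['C1=S'] -> C0=M] -> [M,I]
Op 9: C1 write [C1 write: invalidate ['C0=M'] -> C1=M] -> [I,M]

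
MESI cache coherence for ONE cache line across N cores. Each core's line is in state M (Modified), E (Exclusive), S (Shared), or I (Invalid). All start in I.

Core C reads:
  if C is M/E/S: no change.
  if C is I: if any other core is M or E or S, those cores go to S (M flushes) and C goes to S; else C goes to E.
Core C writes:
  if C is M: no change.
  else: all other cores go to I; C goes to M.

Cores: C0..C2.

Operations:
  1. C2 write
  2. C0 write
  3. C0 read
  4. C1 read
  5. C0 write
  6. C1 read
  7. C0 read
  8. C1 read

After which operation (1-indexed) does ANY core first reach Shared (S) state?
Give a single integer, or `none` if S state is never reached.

Answer: 4

Derivation:
Op 1: C2 write [C2 write: invalidate none -> C2=M] -> [I,I,M]
Op 2: C0 write [C0 write: invalidate ['C2=M'] -> C0=M] -> [M,I,I]
Op 3: C0 read [C0 read: already in M, no change] -> [M,I,I]
Op 4: C1 read [C1 read from I: others=['C0=M'] -> C1=S, others downsized to S] -> [S,S,I]
  -> First S state at op 4; remaining ops need not be traced.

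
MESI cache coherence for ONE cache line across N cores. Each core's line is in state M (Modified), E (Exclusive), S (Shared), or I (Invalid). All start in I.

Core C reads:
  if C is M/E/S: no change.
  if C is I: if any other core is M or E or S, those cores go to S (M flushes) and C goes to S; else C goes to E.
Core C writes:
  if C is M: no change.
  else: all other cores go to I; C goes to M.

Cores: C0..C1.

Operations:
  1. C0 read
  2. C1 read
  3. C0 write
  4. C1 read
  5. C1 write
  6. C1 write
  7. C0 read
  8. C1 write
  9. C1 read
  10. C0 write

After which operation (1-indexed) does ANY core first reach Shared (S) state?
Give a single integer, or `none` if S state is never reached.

Op 1: C0 read [C0 read from I: no other sharers -> C0=E (exclusive)] -> [E,I]
Op 2: C1 read [C1 read from I: others=['C0=E'] -> C1=S, others downsized to S] -> [S,S]
  -> First S state at op 2; remaining ops need not be traced.

Answer: 2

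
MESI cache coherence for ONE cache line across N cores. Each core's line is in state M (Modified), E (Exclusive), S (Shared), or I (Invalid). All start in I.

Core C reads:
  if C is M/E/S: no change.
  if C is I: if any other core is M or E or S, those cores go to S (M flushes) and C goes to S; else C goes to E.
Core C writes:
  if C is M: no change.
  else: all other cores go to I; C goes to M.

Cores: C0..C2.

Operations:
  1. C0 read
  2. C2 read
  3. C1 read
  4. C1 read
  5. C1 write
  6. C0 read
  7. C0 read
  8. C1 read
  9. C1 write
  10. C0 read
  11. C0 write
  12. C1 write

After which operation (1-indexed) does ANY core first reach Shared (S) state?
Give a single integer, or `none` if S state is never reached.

Answer: 2

Derivation:
Op 1: C0 read [C0 read from I: no other sharers -> C0=E (exclusive)] -> [E,I,I]
Op 2: C2 read [C2 read from I: others=['C0=E'] -> C2=S, others downsized to S] -> [S,I,S]
  -> First S state at op 2; remaining ops need not be traced.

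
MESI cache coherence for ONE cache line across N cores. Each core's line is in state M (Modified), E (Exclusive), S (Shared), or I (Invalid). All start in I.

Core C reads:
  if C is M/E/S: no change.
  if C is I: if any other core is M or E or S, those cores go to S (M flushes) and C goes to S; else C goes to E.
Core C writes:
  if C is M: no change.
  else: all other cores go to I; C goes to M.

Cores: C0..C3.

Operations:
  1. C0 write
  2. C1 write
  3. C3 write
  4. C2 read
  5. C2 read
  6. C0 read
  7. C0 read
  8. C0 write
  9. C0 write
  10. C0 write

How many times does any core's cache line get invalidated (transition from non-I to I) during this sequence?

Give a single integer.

Op 1: C0 write [C0 write: invalidate none -> C0=M] -> [M,I,I,I] (invalidations this op: 0; running total: 0)
Op 2: C1 write [C1 write: invalidate ['C0=M'] -> C1=M] -> [I,M,I,I] (invalidations this op: 1; running total: 1)
Op 3: C3 write [C3 write: invalidate ['C1=M'] -> C3=M] -> [I,I,I,M] (invalidations this op: 1; running total: 2)
Op 4: C2 read [C2 read from I: others=['C3=M'] -> C2=S, others downsized to S] -> [I,I,S,S] (invalidations this op: 0; running total: 2)
Op 5: C2 read [C2 read: already in S, no change] -> [I,I,S,S] (invalidations this op: 0; running total: 2)
Op 6: C0 read [C0 read from I: others=['C2=S', 'C3=S'] -> C0=S, others downsized to S] -> [S,I,S,S] (invalidations this op: 0; running total: 2)
Op 7: C0 read [C0 read: already in S, no change] -> [S,I,S,S] (invalidations this op: 0; running total: 2)
Op 8: C0 write [C0 write: invalidate ['C2=S', 'C3=S'] -> C0=M] -> [M,I,I,I] (invalidations this op: 2; running total: 4)
Op 9: C0 write [C0 write: already M (modified), no change] -> [M,I,I,I] (invalidations this op: 0; running total: 4)
Op 10: C0 write [C0 write: already M (modified), no change] -> [M,I,I,I] (invalidations this op: 0; running total: 4)

Answer: 4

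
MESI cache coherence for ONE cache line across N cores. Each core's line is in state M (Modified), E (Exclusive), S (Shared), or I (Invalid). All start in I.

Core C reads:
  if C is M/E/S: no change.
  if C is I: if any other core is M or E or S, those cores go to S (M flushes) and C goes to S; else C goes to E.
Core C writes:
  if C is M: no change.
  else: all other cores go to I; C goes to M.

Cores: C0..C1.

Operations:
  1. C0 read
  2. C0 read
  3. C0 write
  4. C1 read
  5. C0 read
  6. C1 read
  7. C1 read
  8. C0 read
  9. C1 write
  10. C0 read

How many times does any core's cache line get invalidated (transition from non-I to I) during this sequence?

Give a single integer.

Answer: 1

Derivation:
Op 1: C0 read [C0 read from I: no other sharers -> C0=E (exclusive)] -> [E,I] (invalidations this op: 0; running total: 0)
Op 2: C0 read [C0 read: already in E, no change] -> [E,I] (invalidations this op: 0; running total: 0)
Op 3: C0 write [C0 write: invalidate none -> C0=M] -> [M,I] (invalidations this op: 0; running total: 0)
Op 4: C1 read [C1 read from I: others=['C0=M'] -> C1=S, others downsized to S] -> [S,S] (invalidations this op: 0; running total: 0)
Op 5: C0 read [C0 read: already in S, no change] -> [S,S] (invalidations this op: 0; running total: 0)
Op 6: C1 read [C1 read: already in S, no change] -> [S,S] (invalidations this op: 0; running total: 0)
Op 7: C1 read [C1 read: already in S, no change] -> [S,S] (invalidations this op: 0; running total: 0)
Op 8: C0 read [C0 read: already in S, no change] -> [S,S] (invalidations this op: 0; running total: 0)
Op 9: C1 write [C1 write: invalidate ['C0=S'] -> C1=M] -> [I,M] (invalidations this op: 1; running total: 1)
Op 10: C0 read [C0 read from I: others=['C1=M'] -> C0=S, others downsized to S] -> [S,S] (invalidations this op: 0; running total: 1)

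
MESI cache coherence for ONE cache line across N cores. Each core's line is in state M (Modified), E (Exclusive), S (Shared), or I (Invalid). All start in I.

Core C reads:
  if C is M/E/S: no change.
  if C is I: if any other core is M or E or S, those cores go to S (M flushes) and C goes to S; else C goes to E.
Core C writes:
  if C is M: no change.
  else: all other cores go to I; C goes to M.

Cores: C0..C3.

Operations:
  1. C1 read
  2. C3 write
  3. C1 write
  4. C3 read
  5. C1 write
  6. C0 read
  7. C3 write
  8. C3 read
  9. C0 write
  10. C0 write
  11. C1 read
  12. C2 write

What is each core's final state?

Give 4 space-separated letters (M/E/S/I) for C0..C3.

Answer: I I M I

Derivation:
Op 1: C1 read [C1 read from I: no other sharers -> C1=E (exclusive)] -> [I,E,I,I]
Op 2: C3 write [C3 write: invalidate ['C1=E'] -> C3=M] -> [I,I,I,M]
Op 3: C1 write [C1 write: invalidate ['C3=M'] -> C1=M] -> [I,M,I,I]
Op 4: C3 read [C3 read from I: others=['C1=M'] -> C3=S, others downsized to S] -> [I,S,I,S]
Op 5: C1 write [C1 write: invalidate ['C3=S'] -> C1=M] -> [I,M,I,I]
Op 6: C0 read [C0 read from I: others=['C1=M'] -> C0=S, others downsized to S] -> [S,S,I,I]
Op 7: C3 write [C3 write: invalidate ['C0=S', 'C1=S'] -> C3=M] -> [I,I,I,M]
Op 8: C3 read [C3 read: already in M, no change] -> [I,I,I,M]
Op 9: C0 write [C0 write: invalidate ['C3=M'] -> C0=M] -> [M,I,I,I]
Op 10: C0 write [C0 write: already M (modified), no change] -> [M,I,I,I]
Op 11: C1 read [C1 read from I: others=['C0=M'] -> C1=S, others downsized to S] -> [S,S,I,I]
Op 12: C2 write [C2 write: invalidate ['C0=S', 'C1=S'] -> C2=M] -> [I,I,M,I]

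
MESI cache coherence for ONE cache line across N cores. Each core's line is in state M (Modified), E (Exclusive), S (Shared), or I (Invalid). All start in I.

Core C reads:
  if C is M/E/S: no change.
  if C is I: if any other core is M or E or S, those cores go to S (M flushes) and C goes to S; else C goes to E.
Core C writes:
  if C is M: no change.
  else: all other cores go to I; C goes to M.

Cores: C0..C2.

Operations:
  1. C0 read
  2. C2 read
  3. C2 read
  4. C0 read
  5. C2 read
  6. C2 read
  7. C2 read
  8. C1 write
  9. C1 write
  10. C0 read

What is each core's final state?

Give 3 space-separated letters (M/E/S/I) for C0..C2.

Answer: S S I

Derivation:
Op 1: C0 read [C0 read from I: no other sharers -> C0=E (exclusive)] -> [E,I,I]
Op 2: C2 read [C2 read from I: others=['C0=E'] -> C2=S, others downsized to S] -> [S,I,S]
Op 3: C2 read [C2 read: already in S, no change] -> [S,I,S]
Op 4: C0 read [C0 read: already in S, no change] -> [S,I,S]
Op 5: C2 read [C2 read: already in S, no change] -> [S,I,S]
Op 6: C2 read [C2 read: already in S, no change] -> [S,I,S]
Op 7: C2 read [C2 read: already in S, no change] -> [S,I,S]
Op 8: C1 write [C1 write: invalidate ['C0=S', 'C2=S'] -> C1=M] -> [I,M,I]
Op 9: C1 write [C1 write: already M (modified), no change] -> [I,M,I]
Op 10: C0 read [C0 read from I: others=['C1=M'] -> C0=S, others downsized to S] -> [S,S,I]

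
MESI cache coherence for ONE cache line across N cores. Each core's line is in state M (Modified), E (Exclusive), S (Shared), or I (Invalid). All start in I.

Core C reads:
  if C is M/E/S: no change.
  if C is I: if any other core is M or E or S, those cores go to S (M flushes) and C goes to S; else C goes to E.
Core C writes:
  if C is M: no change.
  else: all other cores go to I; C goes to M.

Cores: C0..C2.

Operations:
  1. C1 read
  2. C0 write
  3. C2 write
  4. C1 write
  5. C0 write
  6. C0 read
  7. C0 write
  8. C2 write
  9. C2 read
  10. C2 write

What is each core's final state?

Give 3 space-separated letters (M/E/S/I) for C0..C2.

Answer: I I M

Derivation:
Op 1: C1 read [C1 read from I: no other sharers -> C1=E (exclusive)] -> [I,E,I]
Op 2: C0 write [C0 write: invalidate ['C1=E'] -> C0=M] -> [M,I,I]
Op 3: C2 write [C2 write: invalidate ['C0=M'] -> C2=M] -> [I,I,M]
Op 4: C1 write [C1 write: invalidate ['C2=M'] -> C1=M] -> [I,M,I]
Op 5: C0 write [C0 write: invalidate ['C1=M'] -> C0=M] -> [M,I,I]
Op 6: C0 read [C0 read: already in M, no change] -> [M,I,I]
Op 7: C0 write [C0 write: already M (modified), no change] -> [M,I,I]
Op 8: C2 write [C2 write: invalidate ['C0=M'] -> C2=M] -> [I,I,M]
Op 9: C2 read [C2 read: already in M, no change] -> [I,I,M]
Op 10: C2 write [C2 write: already M (modified), no change] -> [I,I,M]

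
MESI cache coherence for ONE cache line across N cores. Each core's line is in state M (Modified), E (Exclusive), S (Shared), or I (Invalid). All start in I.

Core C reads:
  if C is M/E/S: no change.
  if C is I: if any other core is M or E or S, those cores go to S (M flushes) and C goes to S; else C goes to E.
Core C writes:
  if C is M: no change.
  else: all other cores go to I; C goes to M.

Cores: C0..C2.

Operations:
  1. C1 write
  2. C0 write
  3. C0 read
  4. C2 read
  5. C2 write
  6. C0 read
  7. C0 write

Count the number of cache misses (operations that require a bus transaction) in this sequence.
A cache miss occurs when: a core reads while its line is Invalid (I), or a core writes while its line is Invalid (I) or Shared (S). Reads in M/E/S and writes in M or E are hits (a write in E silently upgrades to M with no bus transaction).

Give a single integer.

Answer: 6

Derivation:
Op 1: C1 write [C1 write: invalidate none -> C1=M] -> [I,M,I] [MISS #1: write from I]
Op 2: C0 write [C0 write: invalidate ['C1=M'] -> C0=M] -> [M,I,I] [MISS #2: write from I]
Op 3: C0 read [C0 read: already in M, no change] -> [M,I,I] [hit: read from M]
Op 4: C2 read [C2 read from I: others=['C0=M'] -> C2=S, others downsized to S] -> [S,I,S] [MISS #3: read from I]
Op 5: C2 write [C2 write: invalidate ['C0=S'] -> C2=M] -> [I,I,M] [MISS #4: write from S]
Op 6: C0 read [C0 read from I: others=['C2=M'] -> C0=S, others downsized to S] -> [S,I,S] [MISS #5: read from I]
Op 7: C0 write [C0 write: invalidate ['C2=S'] -> C0=M] -> [M,I,I] [MISS #6: write from S]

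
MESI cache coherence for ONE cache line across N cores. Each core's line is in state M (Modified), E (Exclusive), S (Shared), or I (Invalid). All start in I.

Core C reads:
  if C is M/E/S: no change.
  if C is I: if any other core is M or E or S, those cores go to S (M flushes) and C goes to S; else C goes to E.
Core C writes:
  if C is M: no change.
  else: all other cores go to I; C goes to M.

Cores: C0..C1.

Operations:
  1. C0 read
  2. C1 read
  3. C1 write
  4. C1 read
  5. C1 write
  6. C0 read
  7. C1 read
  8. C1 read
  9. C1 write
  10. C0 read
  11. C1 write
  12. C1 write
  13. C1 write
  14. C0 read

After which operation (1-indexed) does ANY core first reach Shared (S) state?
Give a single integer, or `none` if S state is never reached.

Op 1: C0 read [C0 read from I: no other sharers -> C0=E (exclusive)] -> [E,I]
Op 2: C1 read [C1 read from I: others=['C0=E'] -> C1=S, others downsized to S] -> [S,S]
  -> First S state at op 2; remaining ops need not be traced.

Answer: 2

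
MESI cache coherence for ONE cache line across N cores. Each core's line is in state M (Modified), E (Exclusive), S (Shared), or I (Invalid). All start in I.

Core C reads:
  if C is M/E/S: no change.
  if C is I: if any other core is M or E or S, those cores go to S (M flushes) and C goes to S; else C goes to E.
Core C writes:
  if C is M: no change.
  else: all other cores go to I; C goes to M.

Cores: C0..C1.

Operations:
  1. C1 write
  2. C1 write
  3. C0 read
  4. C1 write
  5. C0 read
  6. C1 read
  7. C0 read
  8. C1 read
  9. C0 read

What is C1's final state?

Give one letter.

Answer: S

Derivation:
Op 1: C1 write [C1 write: invalidate none -> C1=M] -> [I,M]
Op 2: C1 write [C1 write: already M (modified), no change] -> [I,M]
Op 3: C0 read [C0 read from I: others=['C1=M'] -> C0=S, others downsized to S] -> [S,S]
Op 4: C1 write [C1 write: invalidate ['C0=S'] -> C1=M] -> [I,M]
Op 5: C0 read [C0 read from I: others=['C1=M'] -> C0=S, others downsized to S] -> [S,S]
Op 6: C1 read [C1 read: already in S, no change] -> [S,S]
Op 7: C0 read [C0 read: already in S, no change] -> [S,S]
Op 8: C1 read [C1 read: already in S, no change] -> [S,S]
Op 9: C0 read [C0 read: already in S, no change] -> [S,S]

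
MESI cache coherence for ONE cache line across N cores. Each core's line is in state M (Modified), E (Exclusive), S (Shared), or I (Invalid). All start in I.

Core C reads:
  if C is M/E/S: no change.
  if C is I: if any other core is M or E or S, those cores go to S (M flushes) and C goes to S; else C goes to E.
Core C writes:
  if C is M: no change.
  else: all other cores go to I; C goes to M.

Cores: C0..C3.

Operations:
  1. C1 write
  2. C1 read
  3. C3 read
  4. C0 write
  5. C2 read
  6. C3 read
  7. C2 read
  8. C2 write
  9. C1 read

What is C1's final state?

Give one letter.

Op 1: C1 write [C1 write: invalidate none -> C1=M] -> [I,M,I,I]
Op 2: C1 read [C1 read: already in M, no change] -> [I,M,I,I]
Op 3: C3 read [C3 read from I: others=['C1=M'] -> C3=S, others downsized to S] -> [I,S,I,S]
Op 4: C0 write [C0 write: invalidate ['C1=S', 'C3=S'] -> C0=M] -> [M,I,I,I]
Op 5: C2 read [C2 read from I: others=['C0=M'] -> C2=S, others downsized to S] -> [S,I,S,I]
Op 6: C3 read [C3 read from I: others=['C0=S', 'C2=S'] -> C3=S, others downsized to S] -> [S,I,S,S]
Op 7: C2 read [C2 read: already in S, no change] -> [S,I,S,S]
Op 8: C2 write [C2 write: invalidate ['C0=S', 'C3=S'] -> C2=M] -> [I,I,M,I]
Op 9: C1 read [C1 read from I: others=['C2=M'] -> C1=S, others downsized to S] -> [I,S,S,I]

Answer: S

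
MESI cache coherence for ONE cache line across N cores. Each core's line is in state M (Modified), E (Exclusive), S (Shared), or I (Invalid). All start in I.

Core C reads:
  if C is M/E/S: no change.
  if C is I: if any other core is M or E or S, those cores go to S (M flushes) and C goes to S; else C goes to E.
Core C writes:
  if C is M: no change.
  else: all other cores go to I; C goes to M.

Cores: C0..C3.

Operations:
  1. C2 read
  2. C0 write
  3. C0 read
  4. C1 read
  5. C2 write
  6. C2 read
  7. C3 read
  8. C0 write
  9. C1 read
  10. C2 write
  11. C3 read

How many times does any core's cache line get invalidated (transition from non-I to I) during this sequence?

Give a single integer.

Op 1: C2 read [C2 read from I: no other sharers -> C2=E (exclusive)] -> [I,I,E,I] (invalidations this op: 0; running total: 0)
Op 2: C0 write [C0 write: invalidate ['C2=E'] -> C0=M] -> [M,I,I,I] (invalidations this op: 1; running total: 1)
Op 3: C0 read [C0 read: already in M, no change] -> [M,I,I,I] (invalidations this op: 0; running total: 1)
Op 4: C1 read [C1 read from I: others=['C0=M'] -> C1=S, others downsized to S] -> [S,S,I,I] (invalidations this op: 0; running total: 1)
Op 5: C2 write [C2 write: invalidate ['C0=S', 'C1=S'] -> C2=M] -> [I,I,M,I] (invalidations this op: 2; running total: 3)
Op 6: C2 read [C2 read: already in M, no change] -> [I,I,M,I] (invalidations this op: 0; running total: 3)
Op 7: C3 read [C3 read from I: others=['C2=M'] -> C3=S, others downsized to S] -> [I,I,S,S] (invalidations this op: 0; running total: 3)
Op 8: C0 write [C0 write: invalidate ['C2=S', 'C3=S'] -> C0=M] -> [M,I,I,I] (invalidations this op: 2; running total: 5)
Op 9: C1 read [C1 read from I: others=['C0=M'] -> C1=S, others downsized to S] -> [S,S,I,I] (invalidations this op: 0; running total: 5)
Op 10: C2 write [C2 write: invalidate ['C0=S', 'C1=S'] -> C2=M] -> [I,I,M,I] (invalidations this op: 2; running total: 7)
Op 11: C3 read [C3 read from I: others=['C2=M'] -> C3=S, others downsized to S] -> [I,I,S,S] (invalidations this op: 0; running total: 7)

Answer: 7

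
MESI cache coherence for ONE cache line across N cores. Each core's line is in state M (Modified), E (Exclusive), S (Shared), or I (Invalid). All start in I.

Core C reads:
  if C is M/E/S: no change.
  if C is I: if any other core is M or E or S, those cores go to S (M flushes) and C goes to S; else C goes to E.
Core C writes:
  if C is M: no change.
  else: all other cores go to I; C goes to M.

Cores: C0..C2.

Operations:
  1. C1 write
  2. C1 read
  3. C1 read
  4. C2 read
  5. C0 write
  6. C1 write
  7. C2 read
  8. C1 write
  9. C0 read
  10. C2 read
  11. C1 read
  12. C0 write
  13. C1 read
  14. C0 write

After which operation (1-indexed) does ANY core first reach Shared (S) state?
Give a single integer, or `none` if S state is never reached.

Answer: 4

Derivation:
Op 1: C1 write [C1 write: invalidate none -> C1=M] -> [I,M,I]
Op 2: C1 read [C1 read: already in M, no change] -> [I,M,I]
Op 3: C1 read [C1 read: already in M, no change] -> [I,M,I]
Op 4: C2 read [C2 read from I: others=['C1=M'] -> C2=S, others downsized to S] -> [I,S,S]
  -> First S state at op 4; remaining ops need not be traced.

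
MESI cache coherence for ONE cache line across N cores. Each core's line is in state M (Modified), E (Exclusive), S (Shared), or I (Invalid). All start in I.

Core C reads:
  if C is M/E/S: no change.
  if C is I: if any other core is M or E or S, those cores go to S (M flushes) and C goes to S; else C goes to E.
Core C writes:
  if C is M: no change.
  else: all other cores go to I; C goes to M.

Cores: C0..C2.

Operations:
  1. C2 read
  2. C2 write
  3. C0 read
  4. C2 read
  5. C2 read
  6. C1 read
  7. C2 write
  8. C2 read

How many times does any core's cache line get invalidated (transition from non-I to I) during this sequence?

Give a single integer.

Answer: 2

Derivation:
Op 1: C2 read [C2 read from I: no other sharers -> C2=E (exclusive)] -> [I,I,E] (invalidations this op: 0; running total: 0)
Op 2: C2 write [C2 write: invalidate none -> C2=M] -> [I,I,M] (invalidations this op: 0; running total: 0)
Op 3: C0 read [C0 read from I: others=['C2=M'] -> C0=S, others downsized to S] -> [S,I,S] (invalidations this op: 0; running total: 0)
Op 4: C2 read [C2 read: already in S, no change] -> [S,I,S] (invalidations this op: 0; running total: 0)
Op 5: C2 read [C2 read: already in S, no change] -> [S,I,S] (invalidations this op: 0; running total: 0)
Op 6: C1 read [C1 read from I: others=['C0=S', 'C2=S'] -> C1=S, others downsized to S] -> [S,S,S] (invalidations this op: 0; running total: 0)
Op 7: C2 write [C2 write: invalidate ['C0=S', 'C1=S'] -> C2=M] -> [I,I,M] (invalidations this op: 2; running total: 2)
Op 8: C2 read [C2 read: already in M, no change] -> [I,I,M] (invalidations this op: 0; running total: 2)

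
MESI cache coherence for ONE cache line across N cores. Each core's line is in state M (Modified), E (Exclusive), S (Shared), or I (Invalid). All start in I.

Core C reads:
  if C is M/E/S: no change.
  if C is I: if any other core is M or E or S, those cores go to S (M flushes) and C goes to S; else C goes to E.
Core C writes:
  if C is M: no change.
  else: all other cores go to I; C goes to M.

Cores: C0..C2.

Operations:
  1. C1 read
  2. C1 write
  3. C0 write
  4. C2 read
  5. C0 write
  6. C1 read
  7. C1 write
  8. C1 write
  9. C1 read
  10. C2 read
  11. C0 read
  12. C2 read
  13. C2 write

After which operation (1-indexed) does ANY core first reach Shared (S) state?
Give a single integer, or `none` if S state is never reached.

Answer: 4

Derivation:
Op 1: C1 read [C1 read from I: no other sharers -> C1=E (exclusive)] -> [I,E,I]
Op 2: C1 write [C1 write: invalidate none -> C1=M] -> [I,M,I]
Op 3: C0 write [C0 write: invalidate ['C1=M'] -> C0=M] -> [M,I,I]
Op 4: C2 read [C2 read from I: others=['C0=M'] -> C2=S, others downsized to S] -> [S,I,S]
  -> First S state at op 4; remaining ops need not be traced.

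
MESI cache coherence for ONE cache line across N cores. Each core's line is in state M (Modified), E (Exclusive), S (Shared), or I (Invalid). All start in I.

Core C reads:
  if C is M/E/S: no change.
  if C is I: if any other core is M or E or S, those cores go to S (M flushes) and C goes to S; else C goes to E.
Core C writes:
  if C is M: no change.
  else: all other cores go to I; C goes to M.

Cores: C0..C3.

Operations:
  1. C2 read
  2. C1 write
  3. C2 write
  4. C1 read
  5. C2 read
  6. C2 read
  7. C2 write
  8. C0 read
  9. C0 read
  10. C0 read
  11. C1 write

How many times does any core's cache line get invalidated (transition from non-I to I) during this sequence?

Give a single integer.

Op 1: C2 read [C2 read from I: no other sharers -> C2=E (exclusive)] -> [I,I,E,I] (invalidations this op: 0; running total: 0)
Op 2: C1 write [C1 write: invalidate ['C2=E'] -> C1=M] -> [I,M,I,I] (invalidations this op: 1; running total: 1)
Op 3: C2 write [C2 write: invalidate ['C1=M'] -> C2=M] -> [I,I,M,I] (invalidations this op: 1; running total: 2)
Op 4: C1 read [C1 read from I: others=['C2=M'] -> C1=S, others downsized to S] -> [I,S,S,I] (invalidations this op: 0; running total: 2)
Op 5: C2 read [C2 read: already in S, no change] -> [I,S,S,I] (invalidations this op: 0; running total: 2)
Op 6: C2 read [C2 read: already in S, no change] -> [I,S,S,I] (invalidations this op: 0; running total: 2)
Op 7: C2 write [C2 write: invalidate ['C1=S'] -> C2=M] -> [I,I,M,I] (invalidations this op: 1; running total: 3)
Op 8: C0 read [C0 read from I: others=['C2=M'] -> C0=S, others downsized to S] -> [S,I,S,I] (invalidations this op: 0; running total: 3)
Op 9: C0 read [C0 read: already in S, no change] -> [S,I,S,I] (invalidations this op: 0; running total: 3)
Op 10: C0 read [C0 read: already in S, no change] -> [S,I,S,I] (invalidations this op: 0; running total: 3)
Op 11: C1 write [C1 write: invalidate ['C0=S', 'C2=S'] -> C1=M] -> [I,M,I,I] (invalidations this op: 2; running total: 5)

Answer: 5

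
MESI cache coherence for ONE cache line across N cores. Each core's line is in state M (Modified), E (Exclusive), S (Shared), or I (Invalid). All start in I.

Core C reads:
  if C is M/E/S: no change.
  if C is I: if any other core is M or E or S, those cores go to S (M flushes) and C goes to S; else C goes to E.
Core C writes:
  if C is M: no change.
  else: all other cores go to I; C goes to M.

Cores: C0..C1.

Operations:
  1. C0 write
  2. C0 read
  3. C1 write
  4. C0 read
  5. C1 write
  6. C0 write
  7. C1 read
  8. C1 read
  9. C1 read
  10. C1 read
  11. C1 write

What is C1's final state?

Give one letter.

Answer: M

Derivation:
Op 1: C0 write [C0 write: invalidate none -> C0=M] -> [M,I]
Op 2: C0 read [C0 read: already in M, no change] -> [M,I]
Op 3: C1 write [C1 write: invalidate ['C0=M'] -> C1=M] -> [I,M]
Op 4: C0 read [C0 read from I: others=['C1=M'] -> C0=S, others downsized to S] -> [S,S]
Op 5: C1 write [C1 write: invalidate ['C0=S'] -> C1=M] -> [I,M]
Op 6: C0 write [C0 write: invalidate ['C1=M'] -> C0=M] -> [M,I]
Op 7: C1 read [C1 read from I: others=['C0=M'] -> C1=S, others downsized to S] -> [S,S]
Op 8: C1 read [C1 read: already in S, no change] -> [S,S]
Op 9: C1 read [C1 read: already in S, no change] -> [S,S]
Op 10: C1 read [C1 read: already in S, no change] -> [S,S]
Op 11: C1 write [C1 write: invalidate ['C0=S'] -> C1=M] -> [I,M]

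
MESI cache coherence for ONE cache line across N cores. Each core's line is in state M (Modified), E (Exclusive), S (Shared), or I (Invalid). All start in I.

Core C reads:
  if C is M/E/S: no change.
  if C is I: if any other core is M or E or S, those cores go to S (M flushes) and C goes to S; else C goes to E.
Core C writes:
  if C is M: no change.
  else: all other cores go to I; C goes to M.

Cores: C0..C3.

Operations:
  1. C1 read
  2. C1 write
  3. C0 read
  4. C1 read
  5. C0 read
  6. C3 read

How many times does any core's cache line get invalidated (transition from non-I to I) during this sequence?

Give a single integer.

Op 1: C1 read [C1 read from I: no other sharers -> C1=E (exclusive)] -> [I,E,I,I] (invalidations this op: 0; running total: 0)
Op 2: C1 write [C1 write: invalidate none -> C1=M] -> [I,M,I,I] (invalidations this op: 0; running total: 0)
Op 3: C0 read [C0 read from I: others=['C1=M'] -> C0=S, others downsized to S] -> [S,S,I,I] (invalidations this op: 0; running total: 0)
Op 4: C1 read [C1 read: already in S, no change] -> [S,S,I,I] (invalidations this op: 0; running total: 0)
Op 5: C0 read [C0 read: already in S, no change] -> [S,S,I,I] (invalidations this op: 0; running total: 0)
Op 6: C3 read [C3 read from I: others=['C0=S', 'C1=S'] -> C3=S, others downsized to S] -> [S,S,I,S] (invalidations this op: 0; running total: 0)

Answer: 0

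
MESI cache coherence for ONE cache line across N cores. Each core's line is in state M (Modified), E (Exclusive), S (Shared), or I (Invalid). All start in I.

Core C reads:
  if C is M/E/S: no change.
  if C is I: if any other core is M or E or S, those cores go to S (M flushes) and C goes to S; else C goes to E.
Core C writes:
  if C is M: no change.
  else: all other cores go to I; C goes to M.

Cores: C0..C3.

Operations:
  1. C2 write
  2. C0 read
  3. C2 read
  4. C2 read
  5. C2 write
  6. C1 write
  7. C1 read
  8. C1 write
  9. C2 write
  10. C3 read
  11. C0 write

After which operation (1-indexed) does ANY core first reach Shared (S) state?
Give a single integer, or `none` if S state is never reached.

Answer: 2

Derivation:
Op 1: C2 write [C2 write: invalidate none -> C2=M] -> [I,I,M,I]
Op 2: C0 read [C0 read from I: others=['C2=M'] -> C0=S, others downsized to S] -> [S,I,S,I]
  -> First S state at op 2; remaining ops need not be traced.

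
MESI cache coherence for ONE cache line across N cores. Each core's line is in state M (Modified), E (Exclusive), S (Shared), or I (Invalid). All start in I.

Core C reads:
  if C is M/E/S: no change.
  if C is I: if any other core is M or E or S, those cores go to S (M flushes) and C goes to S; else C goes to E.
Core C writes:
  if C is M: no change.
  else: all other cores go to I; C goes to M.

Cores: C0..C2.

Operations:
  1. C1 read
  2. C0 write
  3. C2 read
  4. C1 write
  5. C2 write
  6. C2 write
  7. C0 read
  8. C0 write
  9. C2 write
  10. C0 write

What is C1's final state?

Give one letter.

Op 1: C1 read [C1 read from I: no other sharers -> C1=E (exclusive)] -> [I,E,I]
Op 2: C0 write [C0 write: invalidate ['C1=E'] -> C0=M] -> [M,I,I]
Op 3: C2 read [C2 read from I: others=['C0=M'] -> C2=S, others downsized to S] -> [S,I,S]
Op 4: C1 write [C1 write: invalidate ['C0=S', 'C2=S'] -> C1=M] -> [I,M,I]
Op 5: C2 write [C2 write: invalidate ['C1=M'] -> C2=M] -> [I,I,M]
Op 6: C2 write [C2 write: already M (modified), no change] -> [I,I,M]
Op 7: C0 read [C0 read from I: others=['C2=M'] -> C0=S, others downsized to S] -> [S,I,S]
Op 8: C0 write [C0 write: invalidate ['C2=S'] -> C0=M] -> [M,I,I]
Op 9: C2 write [C2 write: invalidate ['C0=M'] -> C2=M] -> [I,I,M]
Op 10: C0 write [C0 write: invalidate ['C2=M'] -> C0=M] -> [M,I,I]

Answer: I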